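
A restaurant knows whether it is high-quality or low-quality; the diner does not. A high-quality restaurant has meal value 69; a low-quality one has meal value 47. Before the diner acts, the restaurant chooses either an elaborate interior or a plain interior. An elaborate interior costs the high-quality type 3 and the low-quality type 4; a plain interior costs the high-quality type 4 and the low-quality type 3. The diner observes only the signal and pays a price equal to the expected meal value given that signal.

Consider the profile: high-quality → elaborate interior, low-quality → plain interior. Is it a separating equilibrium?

No

If types separate, elaborate interior earns payment 69 and plain interior earns 47.
High-quality: elaborate interior gives 69 − 3 = 66; plain interior gives 47 − 4 = 43. No deviation. ✓
Low-quality: plain interior gives 47 − 3 = 44; elaborate interior gives 69 − 4 = 65. Would deviate. ✗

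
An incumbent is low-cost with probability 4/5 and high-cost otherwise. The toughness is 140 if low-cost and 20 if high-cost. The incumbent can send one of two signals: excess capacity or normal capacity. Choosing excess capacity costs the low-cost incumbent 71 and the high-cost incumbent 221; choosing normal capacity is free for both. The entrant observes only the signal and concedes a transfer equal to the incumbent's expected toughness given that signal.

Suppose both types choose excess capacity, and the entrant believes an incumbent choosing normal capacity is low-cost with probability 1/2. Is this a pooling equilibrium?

At the pooled signal (excess capacity) the entrant holds the prior 4/5 and pays 4/5·140 + 1/5·20 = 116. Off-path (normal capacity) belief 1/2 gives 1/2·140 + 1/2·20 = 80.
Low-cost: excess capacity gives 116 − 71 = 45; normal capacity gives 80 − 0 = 80. Deviates. ✗
High-cost: excess capacity gives 116 − 221 = -105; normal capacity gives 80 − 0 = 80. Deviates. ✗

No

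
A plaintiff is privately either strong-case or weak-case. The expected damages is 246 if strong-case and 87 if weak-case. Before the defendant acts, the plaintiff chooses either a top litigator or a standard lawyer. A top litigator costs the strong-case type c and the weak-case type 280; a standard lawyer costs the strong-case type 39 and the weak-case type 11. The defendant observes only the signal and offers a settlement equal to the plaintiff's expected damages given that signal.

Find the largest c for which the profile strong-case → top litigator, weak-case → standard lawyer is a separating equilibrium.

198

Under separation: top litigator → strong-case (pays 246); standard lawyer → weak-case (pays 87).
Weak-case: 87 − 11 = 76 ≥ 246 − 280 = -34. Holds regardless of c. ✓
Strong-case: 246 − c ≥ 87 − 39, so c ≤ 246 − 48 = 198.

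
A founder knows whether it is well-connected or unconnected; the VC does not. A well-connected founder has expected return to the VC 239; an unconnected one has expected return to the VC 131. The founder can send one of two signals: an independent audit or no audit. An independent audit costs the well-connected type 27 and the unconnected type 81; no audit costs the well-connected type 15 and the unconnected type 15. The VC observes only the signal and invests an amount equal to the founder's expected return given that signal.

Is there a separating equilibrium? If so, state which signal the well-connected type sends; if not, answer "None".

Try well-connected → audit, unconnected → no audit:
  Under separation the VC infers type exactly: audit → well-connected (pays 239), no audit → unconnected (pays 131).
  Well-connected: audit gives 239 − 27 = 212; no audit gives 131 − 15 = 116. No deviation. ✓
  Unconnected: no audit gives 131 − 15 = 116; audit gives 239 − 81 = 158. Would deviate. ✗
Try well-connected → no audit, unconnected → audit:
  Under separation the VC infers type exactly: no audit → well-connected (pays 239), audit → unconnected (pays 131).
  Well-connected: no audit gives 239 − 15 = 224; audit gives 131 − 27 = 104. No deviation. ✓
  Unconnected: audit gives 131 − 81 = 50; no audit gives 239 − 15 = 224. Would deviate. ✗
Neither assignment is incentive-compatible.

None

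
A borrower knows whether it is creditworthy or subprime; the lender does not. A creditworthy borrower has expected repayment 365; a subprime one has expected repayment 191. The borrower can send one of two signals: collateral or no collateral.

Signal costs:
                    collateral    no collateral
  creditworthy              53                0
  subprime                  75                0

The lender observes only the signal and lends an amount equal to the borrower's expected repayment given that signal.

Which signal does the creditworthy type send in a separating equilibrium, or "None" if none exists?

None

Try creditworthy → collateral, subprime → no collateral:
  Under separation the lender infers type exactly: collateral → creditworthy (pays 365), no collateral → subprime (pays 191).
  Creditworthy: collateral gives 365 − 53 = 312; no collateral gives 191 − 0 = 191. No deviation. ✓
  Subprime: no collateral gives 191 − 0 = 191; collateral gives 365 − 75 = 290. Would deviate. ✗
Try creditworthy → no collateral, subprime → collateral:
  Under separation the lender infers type exactly: no collateral → creditworthy (pays 365), collateral → subprime (pays 191).
  Creditworthy: no collateral gives 365 − 0 = 365; collateral gives 191 − 53 = 138. No deviation. ✓
  Subprime: collateral gives 191 − 75 = 116; no collateral gives 365 − 0 = 365. Would deviate. ✗
Neither assignment is incentive-compatible.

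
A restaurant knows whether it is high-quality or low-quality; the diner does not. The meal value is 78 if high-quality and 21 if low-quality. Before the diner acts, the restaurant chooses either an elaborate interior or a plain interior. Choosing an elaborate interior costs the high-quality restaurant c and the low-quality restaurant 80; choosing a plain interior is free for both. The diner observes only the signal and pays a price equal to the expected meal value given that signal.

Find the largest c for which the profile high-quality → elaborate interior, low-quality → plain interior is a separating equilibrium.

Under separation: elaborate interior → high-quality (pays 78); plain interior → low-quality (pays 21).
Low-quality: 21 − 0 = 21 ≥ 78 − 80 = -2. Holds regardless of c. ✓
High-quality: 78 − c ≥ 21 − 0, so c ≤ 78 − 21 = 57.

57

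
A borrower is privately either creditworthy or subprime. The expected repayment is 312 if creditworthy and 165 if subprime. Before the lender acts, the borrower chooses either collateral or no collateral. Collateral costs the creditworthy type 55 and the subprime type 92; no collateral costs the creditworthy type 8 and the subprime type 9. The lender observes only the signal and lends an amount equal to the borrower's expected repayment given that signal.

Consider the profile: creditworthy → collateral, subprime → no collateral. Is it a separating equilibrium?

No

If types separate, collateral earns payment 312 and no collateral earns 165.
Creditworthy: collateral gives 312 − 55 = 257; no collateral gives 165 − 8 = 157. No deviation. ✓
Subprime: no collateral gives 165 − 9 = 156; collateral gives 312 − 92 = 220. Would deviate. ✗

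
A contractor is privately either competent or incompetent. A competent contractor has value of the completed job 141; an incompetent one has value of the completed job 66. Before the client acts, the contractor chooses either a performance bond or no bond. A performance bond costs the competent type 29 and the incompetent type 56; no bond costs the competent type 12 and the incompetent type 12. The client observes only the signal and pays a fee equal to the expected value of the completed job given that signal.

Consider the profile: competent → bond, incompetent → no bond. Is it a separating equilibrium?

No

Under separation the client infers type exactly: bond → competent (pays 141), no bond → incompetent (pays 66).
Competent: bond gives 141 − 29 = 112; no bond gives 66 − 12 = 54. No deviation. ✓
Incompetent: no bond gives 66 − 12 = 54; bond gives 141 − 56 = 85. Would deviate. ✗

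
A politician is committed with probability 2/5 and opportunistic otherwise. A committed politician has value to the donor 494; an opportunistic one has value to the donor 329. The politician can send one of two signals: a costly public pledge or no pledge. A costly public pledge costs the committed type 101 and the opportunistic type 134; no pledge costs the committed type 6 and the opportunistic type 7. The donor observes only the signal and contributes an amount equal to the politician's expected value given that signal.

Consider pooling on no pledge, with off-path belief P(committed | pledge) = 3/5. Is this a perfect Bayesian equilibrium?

At the pooled signal (no pledge) the donor holds the prior 2/5 and pays 2/5·494 + 3/5·329 = 395. Off-path (pledge) belief 3/5 gives 3/5·494 + 2/5·329 = 428.
Committed: no pledge gives 395 − 6 = 389; pledge gives 428 − 101 = 327. Stays. ✓
Opportunistic: no pledge gives 395 − 7 = 388; pledge gives 428 − 134 = 294. Stays. ✓

Yes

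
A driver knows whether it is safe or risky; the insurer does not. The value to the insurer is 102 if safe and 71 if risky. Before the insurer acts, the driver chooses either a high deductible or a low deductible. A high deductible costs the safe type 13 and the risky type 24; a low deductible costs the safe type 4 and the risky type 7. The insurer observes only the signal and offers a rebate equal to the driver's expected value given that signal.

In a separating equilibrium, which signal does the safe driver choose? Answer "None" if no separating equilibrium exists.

Try safe → high deductible, risky → low deductible:
  If types separate, high deductible earns payment 102 and low deductible earns 71.
  Safe: high deductible gives 102 − 13 = 89; low deductible gives 71 − 4 = 67. No deviation. ✓
  Risky: low deductible gives 71 − 7 = 64; high deductible gives 102 − 24 = 78. Would deviate. ✗
Try safe → low deductible, risky → high deductible:
  If types separate, low deductible earns payment 102 and high deductible earns 71.
  Safe: low deductible gives 102 − 4 = 98; high deductible gives 71 − 13 = 58. No deviation. ✓
  Risky: high deductible gives 71 − 24 = 47; low deductible gives 102 − 7 = 95. Would deviate. ✗
Neither assignment is incentive-compatible.

None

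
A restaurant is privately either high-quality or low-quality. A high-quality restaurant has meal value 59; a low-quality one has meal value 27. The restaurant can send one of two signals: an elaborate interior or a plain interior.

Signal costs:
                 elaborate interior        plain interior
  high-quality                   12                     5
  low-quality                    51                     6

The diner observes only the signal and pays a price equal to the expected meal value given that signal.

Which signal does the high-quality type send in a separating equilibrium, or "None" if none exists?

elaborate interior

Try high-quality → elaborate interior, low-quality → plain interior:
  If types separate, elaborate interior earns payment 59 and plain interior earns 27.
  High-quality: elaborate interior gives 59 − 12 = 47; plain interior gives 27 − 5 = 22. No deviation. ✓
  Low-quality: plain interior gives 27 − 6 = 21; elaborate interior gives 59 − 51 = 8. No deviation. ✓
Both hold — the high-quality type sends elaborate interior.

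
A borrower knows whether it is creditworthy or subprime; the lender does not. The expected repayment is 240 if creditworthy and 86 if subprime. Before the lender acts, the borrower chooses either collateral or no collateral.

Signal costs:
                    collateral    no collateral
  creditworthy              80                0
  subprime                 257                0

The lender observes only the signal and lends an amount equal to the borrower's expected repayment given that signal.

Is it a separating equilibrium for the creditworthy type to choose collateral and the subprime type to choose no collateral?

If types separate, collateral earns payment 240 and no collateral earns 86.
Creditworthy: collateral gives 240 − 80 = 160; no collateral gives 86 − 0 = 86. No deviation. ✓
Subprime: no collateral gives 86 − 0 = 86; collateral gives 240 − 257 = -17. No deviation. ✓
Both incentive constraints hold.

Yes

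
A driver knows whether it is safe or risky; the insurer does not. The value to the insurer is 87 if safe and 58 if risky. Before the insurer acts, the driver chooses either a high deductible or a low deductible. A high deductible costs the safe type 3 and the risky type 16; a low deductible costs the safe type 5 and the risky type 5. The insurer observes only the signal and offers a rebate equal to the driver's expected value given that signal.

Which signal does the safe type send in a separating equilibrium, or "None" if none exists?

None

Try safe → high deductible, risky → low deductible:
  Under separation the insurer infers type exactly: high deductible → safe (pays 87), low deductible → risky (pays 58).
  Safe: high deductible gives 87 − 3 = 84; low deductible gives 58 − 5 = 53. No deviation. ✓
  Risky: low deductible gives 58 − 5 = 53; high deductible gives 87 − 16 = 71. Would deviate. ✗
Try safe → low deductible, risky → high deductible:
  Under separation the insurer infers type exactly: low deductible → safe (pays 87), high deductible → risky (pays 58).
  Safe: low deductible gives 87 − 5 = 82; high deductible gives 58 − 3 = 55. No deviation. ✓
  Risky: high deductible gives 58 − 16 = 42; low deductible gives 87 − 5 = 82. Would deviate. ✗
Neither assignment is incentive-compatible.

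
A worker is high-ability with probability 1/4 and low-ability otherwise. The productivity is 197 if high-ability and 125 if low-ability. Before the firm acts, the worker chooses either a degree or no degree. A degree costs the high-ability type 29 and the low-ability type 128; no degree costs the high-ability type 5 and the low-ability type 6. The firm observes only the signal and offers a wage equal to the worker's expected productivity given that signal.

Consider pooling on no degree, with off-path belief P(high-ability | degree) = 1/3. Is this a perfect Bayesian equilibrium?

Yes

On the equilibrium path (no degree) the firm holds the prior 1/4 and pays 1/4·197 + 3/4·125 = 143. Off-path (degree) belief 1/3 gives 1/3·197 + 2/3·125 = 149.
High-ability: no degree gives 143 − 5 = 138; degree gives 149 − 29 = 120. Stays. ✓
Low-ability: no degree gives 143 − 6 = 137; degree gives 149 − 128 = 21. Stays. ✓
Beliefs are Bayes-consistent on-path and both types best-respond.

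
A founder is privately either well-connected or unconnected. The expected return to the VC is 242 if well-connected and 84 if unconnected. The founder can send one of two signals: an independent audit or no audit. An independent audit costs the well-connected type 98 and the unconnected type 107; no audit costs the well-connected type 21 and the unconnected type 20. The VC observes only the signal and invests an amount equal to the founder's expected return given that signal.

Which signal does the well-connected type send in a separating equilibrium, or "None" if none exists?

Try well-connected → audit, unconnected → no audit:
  Under separation the VC infers type exactly: audit → well-connected (pays 242), no audit → unconnected (pays 84).
  Well-connected: audit gives 242 − 98 = 144; no audit gives 84 − 21 = 63. No deviation. ✓
  Unconnected: no audit gives 84 − 20 = 64; audit gives 242 − 107 = 135. Would deviate. ✗
Try well-connected → no audit, unconnected → audit:
  Under separation the VC infers type exactly: no audit → well-connected (pays 242), audit → unconnected (pays 84).
  Well-connected: no audit gives 242 − 21 = 221; audit gives 84 − 98 = -14. No deviation. ✓
  Unconnected: audit gives 84 − 107 = -23; no audit gives 242 − 20 = 222. Would deviate. ✗
Neither assignment is incentive-compatible.

None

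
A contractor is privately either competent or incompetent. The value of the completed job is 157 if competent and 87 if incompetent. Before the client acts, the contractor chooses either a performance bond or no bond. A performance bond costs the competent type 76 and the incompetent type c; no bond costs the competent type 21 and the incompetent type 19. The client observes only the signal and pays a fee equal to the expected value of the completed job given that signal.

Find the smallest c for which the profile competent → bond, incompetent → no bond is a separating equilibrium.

Under separation: bond → competent (pays 157); no bond → incompetent (pays 87).
Competent: 157 − 76 = 81 ≥ 87 − 21 = 66. Holds regardless of c. ✓
Incompetent: 87 − 19 ≥ 157 − c, so c ≥ 157 − 68 = 89.

89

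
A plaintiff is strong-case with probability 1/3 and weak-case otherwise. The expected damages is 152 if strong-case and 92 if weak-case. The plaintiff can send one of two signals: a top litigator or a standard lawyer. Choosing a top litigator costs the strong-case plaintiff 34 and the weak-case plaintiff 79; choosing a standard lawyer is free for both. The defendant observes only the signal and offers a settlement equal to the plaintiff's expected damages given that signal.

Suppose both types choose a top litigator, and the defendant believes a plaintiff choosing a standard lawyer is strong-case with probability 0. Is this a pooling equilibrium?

No

On the equilibrium path (top litigator) the defendant holds the prior 1/3 and pays 1/3·152 + 2/3·92 = 112. Off-path (standard lawyer) belief 0 gives 0·152 + 1·92 = 92.
Strong-case: top litigator gives 112 − 34 = 78; standard lawyer gives 92 − 0 = 92. Deviates. ✗
Weak-case: top litigator gives 112 − 79 = 33; standard lawyer gives 92 − 0 = 92. Deviates. ✗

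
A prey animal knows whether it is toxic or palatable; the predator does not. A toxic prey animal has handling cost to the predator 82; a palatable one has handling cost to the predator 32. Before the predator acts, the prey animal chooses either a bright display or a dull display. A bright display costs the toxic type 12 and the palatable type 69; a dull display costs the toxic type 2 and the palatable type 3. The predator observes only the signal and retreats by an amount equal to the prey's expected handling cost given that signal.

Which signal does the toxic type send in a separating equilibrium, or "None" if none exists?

bright display

Try toxic → bright display, palatable → dull display:
  Under separation the predator infers type exactly: bright display → toxic (pays 82), dull display → palatable (pays 32).
  Toxic: bright display gives 82 − 12 = 70; dull display gives 32 − 2 = 30. No deviation. ✓
  Palatable: dull display gives 32 − 3 = 29; bright display gives 82 − 69 = 13. No deviation. ✓
Both hold — the toxic type sends bright display.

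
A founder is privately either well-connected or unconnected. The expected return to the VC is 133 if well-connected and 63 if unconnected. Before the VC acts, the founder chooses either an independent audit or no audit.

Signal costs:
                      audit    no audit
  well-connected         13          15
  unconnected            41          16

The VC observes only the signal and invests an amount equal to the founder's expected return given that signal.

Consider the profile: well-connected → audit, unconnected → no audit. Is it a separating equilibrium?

If types separate, audit earns payment 133 and no audit earns 63.
Well-connected: audit gives 133 − 13 = 120; no audit gives 63 − 15 = 48. No deviation. ✓
Unconnected: no audit gives 63 − 16 = 47; audit gives 133 − 41 = 92. Would deviate. ✗

No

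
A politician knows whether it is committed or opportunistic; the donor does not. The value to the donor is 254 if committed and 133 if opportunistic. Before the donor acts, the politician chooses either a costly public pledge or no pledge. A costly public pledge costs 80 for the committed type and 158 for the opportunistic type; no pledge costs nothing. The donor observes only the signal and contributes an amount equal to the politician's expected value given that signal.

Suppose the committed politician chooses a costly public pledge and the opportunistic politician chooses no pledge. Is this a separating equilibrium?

Yes

If types separate, pledge earns payment 254 and no pledge earns 133.
Committed: pledge gives 254 − 80 = 174; no pledge gives 133 − 0 = 133. No deviation. ✓
Opportunistic: no pledge gives 133 − 0 = 133; pledge gives 254 − 158 = 96. No deviation. ✓
Both incentive constraints hold.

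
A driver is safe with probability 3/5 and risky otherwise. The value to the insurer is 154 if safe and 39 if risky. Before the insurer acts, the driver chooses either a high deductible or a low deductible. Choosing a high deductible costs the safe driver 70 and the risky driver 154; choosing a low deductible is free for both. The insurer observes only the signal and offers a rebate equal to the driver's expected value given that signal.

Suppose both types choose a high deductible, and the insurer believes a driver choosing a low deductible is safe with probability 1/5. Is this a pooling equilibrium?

At the pooled signal (high deductible) the insurer holds the prior 3/5 and pays 3/5·154 + 2/5·39 = 108. Off-path (low deductible) belief 1/5 gives 1/5·154 + 4/5·39 = 62.
Safe: high deductible gives 108 − 70 = 38; low deductible gives 62 − 0 = 62. Deviates. ✗
Risky: high deductible gives 108 − 154 = -46; low deductible gives 62 − 0 = 62. Deviates. ✗

No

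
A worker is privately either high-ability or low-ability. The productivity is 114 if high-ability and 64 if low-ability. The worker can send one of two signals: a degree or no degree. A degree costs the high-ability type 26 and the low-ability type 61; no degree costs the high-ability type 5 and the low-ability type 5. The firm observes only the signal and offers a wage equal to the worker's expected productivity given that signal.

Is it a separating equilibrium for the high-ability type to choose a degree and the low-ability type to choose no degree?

Yes

If types separate, degree earns payment 114 and no degree earns 64.
High-ability: degree gives 114 − 26 = 88; no degree gives 64 − 5 = 59. No deviation. ✓
Low-ability: no degree gives 64 − 5 = 59; degree gives 114 − 61 = 53. No deviation. ✓
Neither type gains from mimicking the other.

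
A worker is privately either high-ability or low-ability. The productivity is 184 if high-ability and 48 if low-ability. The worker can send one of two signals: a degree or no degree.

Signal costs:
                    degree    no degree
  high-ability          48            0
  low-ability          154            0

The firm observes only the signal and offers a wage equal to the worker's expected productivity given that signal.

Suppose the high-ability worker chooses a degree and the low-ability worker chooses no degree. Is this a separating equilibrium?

Under separation the firm infers type exactly: degree → high-ability (pays 184), no degree → low-ability (pays 48).
High-ability: degree gives 184 − 48 = 136; no degree gives 48 − 0 = 48. No deviation. ✓
Low-ability: no degree gives 48 − 0 = 48; degree gives 184 − 154 = 30. No deviation. ✓
Neither type gains from mimicking the other.

Yes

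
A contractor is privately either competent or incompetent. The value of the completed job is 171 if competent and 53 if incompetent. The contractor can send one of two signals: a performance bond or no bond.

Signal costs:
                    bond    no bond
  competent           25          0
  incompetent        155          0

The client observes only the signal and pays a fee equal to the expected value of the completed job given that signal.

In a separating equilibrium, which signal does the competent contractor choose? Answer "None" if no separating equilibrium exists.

Try competent → bond, incompetent → no bond:
  If types separate, bond earns payment 171 and no bond earns 53.
  Competent: bond gives 171 − 25 = 146; no bond gives 53 − 0 = 53. No deviation. ✓
  Incompetent: no bond gives 53 − 0 = 53; bond gives 171 − 155 = 16. No deviation. ✓
Both hold — the competent type sends bond.

bond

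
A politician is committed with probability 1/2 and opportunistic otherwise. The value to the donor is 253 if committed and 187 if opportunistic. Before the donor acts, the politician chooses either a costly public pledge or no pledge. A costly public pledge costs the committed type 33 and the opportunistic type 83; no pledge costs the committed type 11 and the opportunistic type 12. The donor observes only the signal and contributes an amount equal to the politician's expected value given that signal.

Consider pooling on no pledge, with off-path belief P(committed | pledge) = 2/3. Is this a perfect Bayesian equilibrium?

Yes

At the pooled signal (no pledge) the donor holds the prior 1/2 and pays 1/2·253 + 1/2·187 = 220. Off-path (pledge) belief 2/3 gives 2/3·253 + 1/3·187 = 231.
Committed: no pledge gives 220 − 11 = 209; pledge gives 231 − 33 = 198. Stays. ✓
Opportunistic: no pledge gives 220 − 12 = 208; pledge gives 231 − 83 = 148. Stays. ✓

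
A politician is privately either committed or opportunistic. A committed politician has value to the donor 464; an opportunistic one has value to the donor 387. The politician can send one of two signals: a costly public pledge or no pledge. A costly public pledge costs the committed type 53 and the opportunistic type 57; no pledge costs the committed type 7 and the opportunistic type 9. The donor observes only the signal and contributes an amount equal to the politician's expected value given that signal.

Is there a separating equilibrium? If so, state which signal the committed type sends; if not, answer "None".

Try committed → pledge, opportunistic → no pledge:
  Under separation the donor infers type exactly: pledge → committed (pays 464), no pledge → opportunistic (pays 387).
  Committed: pledge gives 464 − 53 = 411; no pledge gives 387 − 7 = 380. No deviation. ✓
  Opportunistic: no pledge gives 387 − 9 = 378; pledge gives 464 − 57 = 407. Would deviate. ✗
Try committed → no pledge, opportunistic → pledge:
  Under separation the donor infers type exactly: no pledge → committed (pays 464), pledge → opportunistic (pays 387).
  Committed: no pledge gives 464 − 7 = 457; pledge gives 387 − 53 = 334. No deviation. ✓
  Opportunistic: pledge gives 387 − 57 = 330; no pledge gives 464 − 9 = 455. Would deviate. ✗
Neither assignment is incentive-compatible.

None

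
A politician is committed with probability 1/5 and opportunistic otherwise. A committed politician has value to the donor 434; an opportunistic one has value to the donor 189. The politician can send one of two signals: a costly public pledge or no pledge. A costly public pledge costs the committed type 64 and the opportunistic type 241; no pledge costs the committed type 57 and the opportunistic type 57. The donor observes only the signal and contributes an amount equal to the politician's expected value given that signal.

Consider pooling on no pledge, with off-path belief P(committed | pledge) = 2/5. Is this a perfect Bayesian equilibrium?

At the pooled signal (no pledge) the donor holds the prior 1/5 and pays 1/5·434 + 4/5·189 = 238. Off-path (pledge) belief 2/5 gives 2/5·434 + 3/5·189 = 287.
Committed: no pledge gives 238 − 57 = 181; pledge gives 287 − 64 = 223. Deviates. ✗
Opportunistic: no pledge gives 238 − 57 = 181; pledge gives 287 − 241 = 46. Stays. ✓

No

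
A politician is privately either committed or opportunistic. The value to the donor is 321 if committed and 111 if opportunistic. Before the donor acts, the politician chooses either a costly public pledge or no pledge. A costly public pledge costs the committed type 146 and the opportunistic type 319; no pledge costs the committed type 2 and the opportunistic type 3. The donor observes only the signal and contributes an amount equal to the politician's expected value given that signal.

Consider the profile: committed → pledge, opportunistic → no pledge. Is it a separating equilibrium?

Yes

Under separation the donor infers type exactly: pledge → committed (pays 321), no pledge → opportunistic (pays 111).
Committed: pledge gives 321 − 146 = 175; no pledge gives 111 − 2 = 109. No deviation. ✓
Opportunistic: no pledge gives 111 − 3 = 108; pledge gives 321 − 319 = 2. No deviation. ✓
Neither type gains from mimicking the other.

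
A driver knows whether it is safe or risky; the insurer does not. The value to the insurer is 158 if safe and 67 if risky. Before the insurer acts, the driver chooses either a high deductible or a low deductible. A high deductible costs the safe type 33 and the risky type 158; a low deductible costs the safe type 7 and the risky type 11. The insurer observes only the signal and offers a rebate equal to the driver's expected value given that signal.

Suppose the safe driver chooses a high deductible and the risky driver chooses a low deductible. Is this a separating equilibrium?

Under separation the insurer infers type exactly: high deductible → safe (pays 158), low deductible → risky (pays 67).
Safe: high deductible gives 158 − 33 = 125; low deductible gives 67 − 7 = 60. No deviation. ✓
Risky: low deductible gives 67 − 11 = 56; high deductible gives 158 − 158 = 0. No deviation. ✓
Neither type gains from mimicking the other.

Yes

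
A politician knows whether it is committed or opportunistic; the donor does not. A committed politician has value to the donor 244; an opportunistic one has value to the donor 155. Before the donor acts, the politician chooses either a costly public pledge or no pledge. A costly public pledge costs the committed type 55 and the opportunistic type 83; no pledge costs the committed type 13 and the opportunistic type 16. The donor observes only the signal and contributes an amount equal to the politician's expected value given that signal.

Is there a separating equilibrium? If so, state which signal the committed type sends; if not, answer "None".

Try committed → pledge, opportunistic → no pledge:
  If types separate, pledge earns payment 244 and no pledge earns 155.
  Committed: pledge gives 244 − 55 = 189; no pledge gives 155 − 13 = 142. No deviation. ✓
  Opportunistic: no pledge gives 155 − 16 = 139; pledge gives 244 − 83 = 161. Would deviate. ✗
Try committed → no pledge, opportunistic → pledge:
  If types separate, no pledge earns payment 244 and pledge earns 155.
  Committed: no pledge gives 244 − 13 = 231; pledge gives 155 − 55 = 100. No deviation. ✓
  Opportunistic: pledge gives 155 − 83 = 72; no pledge gives 244 − 16 = 228. Would deviate. ✗
Neither assignment is incentive-compatible.

None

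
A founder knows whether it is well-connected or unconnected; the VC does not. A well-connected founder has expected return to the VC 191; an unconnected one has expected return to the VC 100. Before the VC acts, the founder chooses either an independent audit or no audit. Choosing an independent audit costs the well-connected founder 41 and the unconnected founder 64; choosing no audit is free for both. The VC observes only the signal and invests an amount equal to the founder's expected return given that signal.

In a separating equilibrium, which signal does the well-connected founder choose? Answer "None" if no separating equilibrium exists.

None

Try well-connected → audit, unconnected → no audit:
  Under separation the VC infers type exactly: audit → well-connected (pays 191), no audit → unconnected (pays 100).
  Well-connected: audit gives 191 − 41 = 150; no audit gives 100 − 0 = 100. No deviation. ✓
  Unconnected: no audit gives 100 − 0 = 100; audit gives 191 − 64 = 127. Would deviate. ✗
Try well-connected → no audit, unconnected → audit:
  Under separation the VC infers type exactly: no audit → well-connected (pays 191), audit → unconnected (pays 100).
  Well-connected: no audit gives 191 − 0 = 191; audit gives 100 − 41 = 59. No deviation. ✓
  Unconnected: audit gives 100 − 64 = 36; no audit gives 191 − 0 = 191. Would deviate. ✗
Neither assignment is incentive-compatible.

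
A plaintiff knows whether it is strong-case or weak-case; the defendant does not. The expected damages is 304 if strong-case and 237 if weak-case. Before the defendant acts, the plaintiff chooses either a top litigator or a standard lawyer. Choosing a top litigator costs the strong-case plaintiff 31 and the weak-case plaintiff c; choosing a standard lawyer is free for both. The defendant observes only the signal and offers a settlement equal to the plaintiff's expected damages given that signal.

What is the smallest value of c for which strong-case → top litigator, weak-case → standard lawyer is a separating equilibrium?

67

Under separation: top litigator → strong-case (pays 304); standard lawyer → weak-case (pays 237).
Strong-case: 304 − 31 = 273 ≥ 237 − 0 = 237. Holds regardless of c. ✓
Weak-case: 237 − 0 ≥ 304 − c, so c ≥ 304 − 237 = 67.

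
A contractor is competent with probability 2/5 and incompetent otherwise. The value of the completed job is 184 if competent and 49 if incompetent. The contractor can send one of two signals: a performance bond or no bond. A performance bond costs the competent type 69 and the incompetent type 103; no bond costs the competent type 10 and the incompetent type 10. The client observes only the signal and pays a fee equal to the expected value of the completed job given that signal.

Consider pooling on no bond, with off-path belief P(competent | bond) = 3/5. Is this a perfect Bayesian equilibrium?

At the pooled signal (no bond) the client holds the prior 2/5 and pays 2/5·184 + 3/5·49 = 103. Off-path (bond) belief 3/5 gives 3/5·184 + 2/5·49 = 130.
Competent: no bond gives 103 − 10 = 93; bond gives 130 − 69 = 61. Stays. ✓
Incompetent: no bond gives 103 − 10 = 93; bond gives 130 − 103 = 27. Stays. ✓

Yes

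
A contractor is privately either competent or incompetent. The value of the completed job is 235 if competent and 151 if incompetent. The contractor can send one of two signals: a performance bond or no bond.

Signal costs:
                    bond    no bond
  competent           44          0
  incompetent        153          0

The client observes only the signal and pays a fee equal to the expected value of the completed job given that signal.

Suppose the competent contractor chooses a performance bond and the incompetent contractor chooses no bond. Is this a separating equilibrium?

Yes

Under separation the client infers type exactly: bond → competent (pays 235), no bond → incompetent (pays 151).
Competent: bond gives 235 − 44 = 191; no bond gives 151 − 0 = 151. No deviation. ✓
Incompetent: no bond gives 151 − 0 = 151; bond gives 235 − 153 = 82. No deviation. ✓
Neither type gains from mimicking the other.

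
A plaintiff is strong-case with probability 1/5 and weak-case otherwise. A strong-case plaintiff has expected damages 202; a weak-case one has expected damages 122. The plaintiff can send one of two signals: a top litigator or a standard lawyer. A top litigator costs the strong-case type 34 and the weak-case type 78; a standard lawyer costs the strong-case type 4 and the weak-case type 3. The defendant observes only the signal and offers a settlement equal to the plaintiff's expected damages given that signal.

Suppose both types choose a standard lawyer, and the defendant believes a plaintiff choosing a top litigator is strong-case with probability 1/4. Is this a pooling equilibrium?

At the pooled signal (standard lawyer) the defendant holds the prior 1/5 and pays 1/5·202 + 4/5·122 = 138. Off-path (top litigator) belief 1/4 gives 1/4·202 + 3/4·122 = 142.
Strong-case: standard lawyer gives 138 − 4 = 134; top litigator gives 142 − 34 = 108. Stays. ✓
Weak-case: standard lawyer gives 138 − 3 = 135; top litigator gives 142 − 78 = 64. Stays. ✓

Yes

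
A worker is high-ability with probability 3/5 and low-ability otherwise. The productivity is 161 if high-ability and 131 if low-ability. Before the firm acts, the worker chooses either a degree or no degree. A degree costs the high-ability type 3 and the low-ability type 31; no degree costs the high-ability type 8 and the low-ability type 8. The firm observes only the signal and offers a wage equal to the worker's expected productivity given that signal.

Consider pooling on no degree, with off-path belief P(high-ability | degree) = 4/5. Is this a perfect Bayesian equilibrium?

No

On the equilibrium path (no degree) the firm holds the prior 3/5 and pays 3/5·161 + 2/5·131 = 149. Off-path (degree) belief 4/5 gives 4/5·161 + 1/5·131 = 155.
High-ability: no degree gives 149 − 8 = 141; degree gives 155 − 3 = 152. Deviates. ✗
Low-ability: no degree gives 149 − 8 = 141; degree gives 155 − 31 = 124. Stays. ✓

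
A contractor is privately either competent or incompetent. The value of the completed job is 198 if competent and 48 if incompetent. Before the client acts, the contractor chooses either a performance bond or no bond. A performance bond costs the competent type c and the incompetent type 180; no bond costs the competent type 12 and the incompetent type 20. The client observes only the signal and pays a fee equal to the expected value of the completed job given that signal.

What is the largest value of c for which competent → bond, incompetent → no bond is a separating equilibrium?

162

Under separation: bond → competent (pays 198); no bond → incompetent (pays 48).
Incompetent: 48 − 20 = 28 ≥ 198 − 180 = 18. Holds regardless of c. ✓
Competent: 198 − c ≥ 48 − 12, so c ≤ 198 − 36 = 162.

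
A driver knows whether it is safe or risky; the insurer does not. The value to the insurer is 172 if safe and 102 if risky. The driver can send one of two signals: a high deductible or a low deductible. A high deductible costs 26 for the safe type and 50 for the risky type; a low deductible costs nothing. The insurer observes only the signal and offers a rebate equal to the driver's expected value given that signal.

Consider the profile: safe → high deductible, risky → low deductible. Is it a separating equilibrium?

No

Under separation the insurer infers type exactly: high deductible → safe (pays 172), low deductible → risky (pays 102).
Safe: high deductible gives 172 − 26 = 146; low deductible gives 102 − 0 = 102. No deviation. ✓
Risky: low deductible gives 102 − 0 = 102; high deductible gives 172 − 50 = 122. Would deviate. ✗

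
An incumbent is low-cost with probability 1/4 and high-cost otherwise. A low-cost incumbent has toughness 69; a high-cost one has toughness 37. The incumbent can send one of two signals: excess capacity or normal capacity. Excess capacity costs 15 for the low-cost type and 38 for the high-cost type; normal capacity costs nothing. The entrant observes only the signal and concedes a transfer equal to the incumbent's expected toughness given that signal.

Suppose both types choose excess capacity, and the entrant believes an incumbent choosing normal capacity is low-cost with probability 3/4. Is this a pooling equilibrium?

At the pooled signal (excess capacity) the entrant holds the prior 1/4 and pays 1/4·69 + 3/4·37 = 45. Off-path (normal capacity) belief 3/4 gives 3/4·69 + 1/4·37 = 61.
Low-cost: excess capacity gives 45 − 15 = 30; normal capacity gives 61 − 0 = 61. Deviates. ✗
High-cost: excess capacity gives 45 − 38 = 7; normal capacity gives 61 − 0 = 61. Deviates. ✗

No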